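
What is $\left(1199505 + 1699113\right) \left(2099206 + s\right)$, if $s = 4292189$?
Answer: $18526212592110$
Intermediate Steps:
$\left(1199505 + 1699113\right) \left(2099206 + s\right) = \left(1199505 + 1699113\right) \left(2099206 + 4292189\right) = 2898618 \cdot 6391395 = 18526212592110$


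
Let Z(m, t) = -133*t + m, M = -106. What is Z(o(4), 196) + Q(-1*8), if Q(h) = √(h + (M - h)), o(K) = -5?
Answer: -26073 + I*√106 ≈ -26073.0 + 10.296*I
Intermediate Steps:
Z(m, t) = m - 133*t
Q(h) = I*√106 (Q(h) = √(h + (-106 - h)) = √(-106) = I*√106)
Z(o(4), 196) + Q(-1*8) = (-5 - 133*196) + I*√106 = (-5 - 26068) + I*√106 = -26073 + I*√106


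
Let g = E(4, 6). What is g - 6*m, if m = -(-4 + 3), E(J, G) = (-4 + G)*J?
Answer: 2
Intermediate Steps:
E(J, G) = J*(-4 + G)
g = 8 (g = 4*(-4 + 6) = 4*2 = 8)
m = 1 (m = -1*(-1) = 1)
g - 6*m = 8 - 6*1 = 8 - 6 = 2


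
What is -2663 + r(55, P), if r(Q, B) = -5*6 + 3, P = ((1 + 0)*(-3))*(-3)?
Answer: -2690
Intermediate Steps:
P = 9 (P = (1*(-3))*(-3) = -3*(-3) = 9)
r(Q, B) = -27 (r(Q, B) = -30 + 3 = -27)
-2663 + r(55, P) = -2663 - 27 = -2690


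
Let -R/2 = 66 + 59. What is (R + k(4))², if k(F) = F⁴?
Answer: 36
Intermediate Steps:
R = -250 (R = -2*(66 + 59) = -2*125 = -250)
(R + k(4))² = (-250 + 4⁴)² = (-250 + 256)² = 6² = 36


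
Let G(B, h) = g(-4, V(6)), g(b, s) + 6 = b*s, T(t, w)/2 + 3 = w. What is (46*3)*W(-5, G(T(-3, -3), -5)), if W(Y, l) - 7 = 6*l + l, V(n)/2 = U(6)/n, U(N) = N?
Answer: -12558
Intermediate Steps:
T(t, w) = -6 + 2*w
V(n) = 12/n (V(n) = 2*(6/n) = 12/n)
g(b, s) = -6 + b*s
G(B, h) = -14 (G(B, h) = -6 - 48/6 = -6 - 4*2 = -6 - 8 = -14)
W(Y, l) = 7 + 7*l (W(Y, l) = 7 + (6*l + l) = 7 + 7*l)
(46*3)*W(-5, G(T(-3, -3), -5)) = (46*3)*(7 + 7*(-14)) = 138*(7 - 98) = 138*(-91) = -12558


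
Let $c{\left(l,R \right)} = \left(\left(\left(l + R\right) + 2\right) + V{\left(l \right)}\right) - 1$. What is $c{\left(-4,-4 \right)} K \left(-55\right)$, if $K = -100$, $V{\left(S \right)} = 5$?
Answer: $-11000$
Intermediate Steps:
$c{\left(l,R \right)} = 6 + R + l$ ($c{\left(l,R \right)} = \left(\left(\left(l + R\right) + 2\right) + 5\right) - 1 = \left(\left(\left(R + l\right) + 2\right) + 5\right) - 1 = \left(\left(2 + R + l\right) + 5\right) - 1 = \left(7 + R + l\right) - 1 = 6 + R + l$)
$c{\left(-4,-4 \right)} K \left(-55\right) = \left(6 - 4 - 4\right) \left(-100\right) \left(-55\right) = \left(-2\right) \left(-100\right) \left(-55\right) = 200 \left(-55\right) = -11000$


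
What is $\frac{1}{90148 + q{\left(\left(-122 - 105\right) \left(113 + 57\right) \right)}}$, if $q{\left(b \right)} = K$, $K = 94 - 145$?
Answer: $\frac{1}{90097} \approx 1.1099 \cdot 10^{-5}$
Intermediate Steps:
$K = -51$ ($K = 94 - 145 = -51$)
$q{\left(b \right)} = -51$
$\frac{1}{90148 + q{\left(\left(-122 - 105\right) \left(113 + 57\right) \right)}} = \frac{1}{90148 - 51} = \frac{1}{90097}$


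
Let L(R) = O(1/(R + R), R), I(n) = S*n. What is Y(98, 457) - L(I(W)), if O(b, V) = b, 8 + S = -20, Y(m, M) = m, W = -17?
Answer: 93295/952 ≈ 97.999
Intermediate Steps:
S = -28 (S = -8 - 20 = -28)
I(n) = -28*n
L(R) = 1/(2*R) (L(R) = 1/(R + R) = 1/(2*R))
Y(98, 457) - L(I(W)) = 98 - 1/(2*((-28*(-17)))) = 98 - 1/(2*476) = 98 - 1*1/952 = 98 - 1/952 = 93295/952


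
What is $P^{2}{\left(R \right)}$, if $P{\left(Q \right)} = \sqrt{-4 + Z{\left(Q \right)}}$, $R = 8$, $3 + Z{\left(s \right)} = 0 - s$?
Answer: $-15$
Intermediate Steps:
$Z{\left(s \right)} = -3 - s$ ($Z{\left(s \right)} = -3 + \left(0 - s\right) = -3 - s$)
$P{\left(Q \right)} = \sqrt{-7 - Q}$ ($P{\left(Q \right)} = \sqrt{-4 - \left(3 + Q\right)} = \sqrt{-7 - Q}$)
$P^{2}{\left(R \right)} = \left(\sqrt{-7 - 8}\right)^{2} = \left(\sqrt{-15}\right)^{2} = \left(i \sqrt{15}\right)^{2} = -15$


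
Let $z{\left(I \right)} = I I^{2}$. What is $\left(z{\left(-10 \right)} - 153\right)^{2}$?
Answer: $1329409$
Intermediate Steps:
$z{\left(I \right)} = I^{3}$
$\left(z{\left(-10 \right)} - 153\right)^{2} = \left(\left(-10\right)^{3} - 153\right)^{2} = \left(-1000 - 153\right)^{2} = \left(-1153\right)^{2} = 1329409$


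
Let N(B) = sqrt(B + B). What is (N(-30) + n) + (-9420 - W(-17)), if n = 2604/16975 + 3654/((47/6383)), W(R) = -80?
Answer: 55494934834/113975 + 2*I*sqrt(15) ≈ 4.869e+5 + 7.746*I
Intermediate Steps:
N(B) = sqrt(2)*sqrt(B) (N(B) = sqrt(2*B) = sqrt(2)*sqrt(B))
n = 56559461334/113975 (n = 2604*(1/16975) + 3654/((47*(1/6383))) = 372/2425 + 3654/(47/6383) = 372/2425 + 3654*(6383/47) = 372/2425 + 23323482/47 = 56559461334/113975 ≈ 4.9624e+5)
(N(-30) + n) + (-9420 - W(-17)) = (sqrt(2)*sqrt(-30) + 56559461334/113975) + (-9420 - 1*(-80)) = (sqrt(2)*(I*sqrt(30)) + 56559461334/113975) + (-9420 + 80) = (2*I*sqrt(15) + 56559461334/113975) - 9340 = (56559461334/113975 + 2*I*sqrt(15)) - 9340 = 55494934834/113975 + 2*I*sqrt(15)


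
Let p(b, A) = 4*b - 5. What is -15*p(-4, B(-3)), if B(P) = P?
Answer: 315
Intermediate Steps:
p(b, A) = -5 + 4*b
-15*p(-4, B(-3)) = -15*(-5 + 4*(-4)) = -15*(-5 - 16) = -15*(-21) = 315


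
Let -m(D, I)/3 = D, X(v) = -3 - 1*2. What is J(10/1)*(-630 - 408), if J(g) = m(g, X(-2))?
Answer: 31140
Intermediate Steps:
X(v) = -5 (X(v) = -3 - 2 = -5)
m(D, I) = -3*D
J(g) = -3*g
J(10/1)*(-630 - 408) = (-30/1)*(-630 - 408) = -30*(-1038) = 31140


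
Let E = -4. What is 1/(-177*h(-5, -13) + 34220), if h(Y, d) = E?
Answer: 1/34928 ≈ 2.8630e-5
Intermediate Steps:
h(Y, d) = -4
1/(-177*h(-5, -13) + 34220) = 1/(-177*(-4) + 34220) = 1/(708 + 34220) = 1/34928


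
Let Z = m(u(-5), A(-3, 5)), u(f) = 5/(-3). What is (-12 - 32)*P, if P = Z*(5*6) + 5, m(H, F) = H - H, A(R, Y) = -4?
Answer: -220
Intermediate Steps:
u(f) = -5/3 (u(f) = 5*(-⅓) = -5/3)
m(H, F) = 0
Z = 0
P = 5 (P = 0*(5*6) + 5 = 0*30 + 5 = 0 + 5 = 5)
(-12 - 32)*P = (-12 - 32)*5 = -44*5 = -220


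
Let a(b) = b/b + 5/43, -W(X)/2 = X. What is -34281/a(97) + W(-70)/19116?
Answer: -2348213659/76464 ≈ -30710.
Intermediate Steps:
W(X) = -2*X
a(b) = 48/43 (a(b) = 1 + 5*(1/43) = 1 + 5/43 = 48/43)
-34281/a(97) + W(-70)/19116 = -34281/48/43 - 2*(-70)/19116 = -34281*43/48 + 140*(1/19116) = -491361/16 + 35/4779 = -2348213659/76464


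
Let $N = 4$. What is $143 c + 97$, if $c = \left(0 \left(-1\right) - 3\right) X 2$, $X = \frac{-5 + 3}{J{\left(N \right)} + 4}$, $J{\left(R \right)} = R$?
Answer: $\frac{623}{2} \approx 311.5$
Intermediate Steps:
$X = - \frac{1}{4}$ ($X = \frac{-5 + 3}{4 + 4} = - \frac{2}{8} = \left(-2\right) \frac{1}{8} = - \frac{1}{4} \approx -0.25$)
$c = \frac{3}{2}$ ($c = \left(0 \left(-1\right) - 3\right) \left(- \frac{1}{4}\right) 2 = \left(0 - 3\right) \left(- \frac{1}{4}\right) 2 = \left(-3\right) \left(- \frac{1}{4}\right) 2 = \frac{3}{4} \cdot 2 = \frac{3}{2} \approx 1.5$)
$143 c + 97 = 143 \cdot \frac{3}{2} + 97 = \frac{429}{2} + 97 = \frac{623}{2}$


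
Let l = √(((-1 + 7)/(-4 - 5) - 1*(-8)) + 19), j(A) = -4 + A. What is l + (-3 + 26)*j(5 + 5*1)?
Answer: 138 + √237/3 ≈ 143.13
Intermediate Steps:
l = √237/3 (l = √((6/(-9) + 8) + 19) = √((6*(-⅑) + 8) + 19) = √((-⅔ + 8) + 19) = √(22/3 + 19) = √(79/3) = √237/3 ≈ 5.1316)
l + (-3 + 26)*j(5 + 5*1) = √237/3 + (-3 + 26)*(-4 + (5 + 5*1)) = √237/3 + 23*(-4 + (5 + 5)) = √237/3 + 23*(-4 + 10) = √237/3 + 23*6 = √237/3 + 138 = 138 + √237/3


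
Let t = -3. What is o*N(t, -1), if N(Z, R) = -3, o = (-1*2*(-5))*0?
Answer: 0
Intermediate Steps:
o = 0 (o = -2*(-5)*0 = 10*0 = 0)
o*N(t, -1) = 0*(-3) = 0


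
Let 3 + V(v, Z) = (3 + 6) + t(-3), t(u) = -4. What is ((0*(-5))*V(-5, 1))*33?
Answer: 0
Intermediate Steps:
V(v, Z) = 2 (V(v, Z) = -3 + ((3 + 6) - 4) = -3 + (9 - 4) = -3 + 5 = 2)
((0*(-5))*V(-5, 1))*33 = ((0*(-5))*2)*33 = (0*2)*33 = 0*33 = 0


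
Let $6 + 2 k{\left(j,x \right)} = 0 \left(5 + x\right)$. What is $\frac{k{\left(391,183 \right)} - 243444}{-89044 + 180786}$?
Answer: $- \frac{243447}{91742} \approx -2.6536$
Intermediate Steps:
$k{\left(j,x \right)} = -3$ ($k{\left(j,x \right)} = -3 + \frac{0 \left(5 + x\right)}{2} = -3 + \frac{1}{2} \cdot 0 = -3 + 0 = -3$)
$\frac{k{\left(391,183 \right)} - 243444}{-89044 + 180786} = \frac{-3 - 243444}{-89044 + 180786} = - \frac{243447}{91742}$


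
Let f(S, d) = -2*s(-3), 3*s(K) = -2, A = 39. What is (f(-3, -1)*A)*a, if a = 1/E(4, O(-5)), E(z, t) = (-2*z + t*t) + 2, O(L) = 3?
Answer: 52/3 ≈ 17.333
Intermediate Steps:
E(z, t) = 2 + t² - 2*z (E(z, t) = (-2*z + t²) + 2 = (t² - 2*z) + 2 = 2 + t² - 2*z)
s(K) = -⅔ (s(K) = (⅓)*(-2) = -⅔)
a = ⅓ (a = 1/(2 + 3² - 2*4) = 1/(2 + 9 - 8) = 1/3 = ⅓ ≈ 0.33333)
f(S, d) = 4/3 (f(S, d) = -2*(-⅔) = 4/3)
(f(-3, -1)*A)*a = ((4/3)*39)*(⅓) = 52*(⅓) = 52/3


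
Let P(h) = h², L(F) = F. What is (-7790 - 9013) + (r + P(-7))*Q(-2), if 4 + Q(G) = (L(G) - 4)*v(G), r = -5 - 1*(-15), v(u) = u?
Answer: -16331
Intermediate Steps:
r = 10 (r = -5 + 15 = 10)
Q(G) = -4 + G*(-4 + G) (Q(G) = -4 + (G - 4)*G = -4 + (-4 + G)*G = -4 + G*(-4 + G))
(-7790 - 9013) + (r + P(-7))*Q(-2) = (-7790 - 9013) + (10 + (-7)²)*(-4 + (-2)² - 4*(-2)) = -16803 + (10 + 49)*(-4 + 4 + 8) = -16803 + 59*8 = -16803 + 472 = -16331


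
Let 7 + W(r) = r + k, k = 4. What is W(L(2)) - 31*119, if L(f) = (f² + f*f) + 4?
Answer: -3680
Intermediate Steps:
L(f) = 4 + 2*f² (L(f) = (f² + f²) + 4 = 2*f² + 4 = 4 + 2*f²)
W(r) = -3 + r (W(r) = -7 + (r + 4) = -7 + (4 + r) = -3 + r)
W(L(2)) - 31*119 = (-3 + (4 + 2*2²)) - 31*119 = (-3 + (4 + 2*4)) - 3689 = (-3 + (4 + 8)) - 3689 = (-3 + 12) - 3689 = 9 - 3689 = -3680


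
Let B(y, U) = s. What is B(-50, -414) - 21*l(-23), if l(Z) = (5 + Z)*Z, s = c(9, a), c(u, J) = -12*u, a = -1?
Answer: -8802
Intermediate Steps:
s = -108 (s = -12*9 = -108)
B(y, U) = -108
l(Z) = Z*(5 + Z)
B(-50, -414) - 21*l(-23) = -108 - 21*(-23*(5 - 23)) = -108 - 21*(-23*(-18)) = -108 - 21*414 = -108 - 1*8694 = -108 - 8694 = -8802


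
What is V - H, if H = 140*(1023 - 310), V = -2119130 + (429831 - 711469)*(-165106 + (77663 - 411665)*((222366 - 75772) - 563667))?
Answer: -39233032691022470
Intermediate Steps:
V = -39233032690922650 (V = -2119130 - 281638*(-165106 - 334002*(146594 - 563667)) = -2119130 - 281638*(-165106 - 334002*(-417073)) = -2119130 - 281638*(-165106 + 139303216146) = -2119130 - 281638*139303051040 = -2119130 - 39233032688803520 = -39233032690922650)
H = 99820 (H = 140*713 = 99820)
V - H = -39233032690922650 - 1*99820 = -39233032690922650 - 99820 = -39233032691022470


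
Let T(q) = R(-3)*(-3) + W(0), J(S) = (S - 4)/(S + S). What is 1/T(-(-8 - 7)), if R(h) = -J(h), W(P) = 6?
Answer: 2/19 ≈ 0.10526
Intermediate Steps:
J(S) = (-4 + S)/(2*S) (J(S) = (-4 + S)/((2*S)) = (-4 + S)*(1/(2*S)) = (-4 + S)/(2*S))
R(h) = -(-4 + h)/(2*h)
T(q) = 19/2 (T(q) = ((½)*(4 - 1*(-3))/(-3))*(-3) + 6 = ((½)*(-⅓)*(4 + 3))*(-3) + 6 = ((½)*(-⅓)*7)*(-3) + 6 = -7/6*(-3) + 6 = 7/2 + 6 = 19/2)
1/T(-(-8 - 7)) = 1/(19/2) = 2/19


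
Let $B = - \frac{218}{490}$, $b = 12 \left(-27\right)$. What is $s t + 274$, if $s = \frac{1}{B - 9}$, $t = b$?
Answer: $\frac{356708}{1157} \approx 308.3$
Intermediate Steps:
$b = -324$
$t = -324$
$B = - \frac{109}{245}$ ($B = \left(-218\right) \frac{1}{490} = - \frac{109}{245} \approx -0.4449$)
$s = - \frac{245}{2314}$ ($s = \frac{1}{- \frac{109}{245} - 9} = \frac{1}{- \frac{2314}{245}} = - \frac{245}{2314} \approx -0.10588$)
$s t + 274 = \left(- \frac{245}{2314}\right) \left(-324\right) + 274 = \frac{39690}{1157} + 274 = \frac{356708}{1157}$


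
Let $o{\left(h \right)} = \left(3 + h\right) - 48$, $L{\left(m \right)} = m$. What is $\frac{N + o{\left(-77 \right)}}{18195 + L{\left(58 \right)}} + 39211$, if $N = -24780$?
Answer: $\frac{715693481}{18253} \approx 39210.0$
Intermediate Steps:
$o{\left(h \right)} = -45 + h$
$\frac{N + o{\left(-77 \right)}}{18195 + L{\left(58 \right)}} + 39211 = \frac{-24780 - 122}{18195 + 58} + 39211 = \frac{-24780 - 122}{18253} + 39211 = \left(-24902\right) \frac{1}{18253} + 39211 = - \frac{24902}{18253} + 39211 = \frac{715693481}{18253}$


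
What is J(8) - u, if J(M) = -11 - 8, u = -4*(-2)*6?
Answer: -67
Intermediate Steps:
u = 48 (u = 8*6 = 48)
J(M) = -19
J(8) - u = -19 - 1*48 = -19 - 48 = -67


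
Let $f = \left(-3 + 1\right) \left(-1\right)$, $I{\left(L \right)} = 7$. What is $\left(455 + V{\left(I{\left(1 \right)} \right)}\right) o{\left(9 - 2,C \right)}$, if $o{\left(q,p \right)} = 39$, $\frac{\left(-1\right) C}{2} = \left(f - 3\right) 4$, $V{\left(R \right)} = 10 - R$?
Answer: $17862$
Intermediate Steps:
$f = 2$ ($f = \left(-2\right) \left(-1\right) = 2$)
$C = 8$ ($C = - 2 \left(2 - 3\right) 4 = - 2 \left(\left(-1\right) 4\right) = \left(-2\right) \left(-4\right) = 8$)
$\left(455 + V{\left(I{\left(1 \right)} \right)}\right) o{\left(9 - 2,C \right)} = \left(455 + \left(10 - 7\right)\right) 39 = \left(455 + 3\right) 39 = 458 \cdot 39 = 17862$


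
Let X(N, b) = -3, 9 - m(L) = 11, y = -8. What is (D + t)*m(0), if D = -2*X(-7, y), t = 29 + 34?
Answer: -138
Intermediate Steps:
m(L) = -2 (m(L) = 9 - 1*11 = 9 - 11 = -2)
t = 63
D = 6 (D = -2*(-3) = 6)
(D + t)*m(0) = (6 + 63)*(-2) = 69*(-2) = -138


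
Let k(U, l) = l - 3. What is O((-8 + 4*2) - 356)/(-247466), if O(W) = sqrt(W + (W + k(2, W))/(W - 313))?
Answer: -I*sqrt(158853381)/165554754 ≈ -7.613e-5*I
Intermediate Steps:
k(U, l) = -3 + l
O(W) = sqrt(W + (-3 + 2*W)/(-313 + W)) (O(W) = sqrt(W + (W + (-3 + W))/(W - 313)) = sqrt(W + (-3 + 2*W)/(-313 + W)))
O((-8 + 4*2) - 356)/(-247466) = sqrt((-3 + ((-8 + 4*2) - 356)**2 - 311*((-8 + 4*2) - 356))/(-313 + ((-8 + 4*2) - 356)))/(-247466) = sqrt((-3 + ((-8 + 8) - 356)**2 - 311*((-8 + 8) - 356))/(-313 + ((-8 + 8) - 356)))*(-1/247466) = sqrt((-3 + (0 - 356)**2 - 311*(0 - 356))/(-313 + (0 - 356)))*(-1/247466) = sqrt((-3 + (-356)**2 - 311*(-356))/(-313 - 356))*(-1/247466) = sqrt((-3 + 126736 + 110716)/(-669))*(-1/247466) = sqrt(-1/669*237449)*(-1/247466) = sqrt(-237449/669)*(-1/247466) = (I*sqrt(158853381)/669)*(-1/247466) = -I*sqrt(158853381)/165554754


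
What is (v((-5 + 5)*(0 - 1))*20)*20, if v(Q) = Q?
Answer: 0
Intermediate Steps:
(v((-5 + 5)*(0 - 1))*20)*20 = (((-5 + 5)*(0 - 1))*20)*20 = ((0*(-1))*20)*20 = (0*20)*20 = 0*20 = 0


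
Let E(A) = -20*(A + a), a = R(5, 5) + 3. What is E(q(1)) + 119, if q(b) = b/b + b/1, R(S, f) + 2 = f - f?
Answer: 59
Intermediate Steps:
R(S, f) = -2 (R(S, f) = -2 + (f - f) = -2 + 0 = -2)
a = 1 (a = -2 + 3 = 1)
q(b) = 1 + b (q(b) = 1 + b*1 = 1 + b)
E(A) = -20 - 20*A (E(A) = -20*(A + 1) = -20*(1 + A) = -20 - 20*A)
E(q(1)) + 119 = (-20 - 20*(1 + 1)) + 119 = (-20 - 20*2) + 119 = (-20 - 40) + 119 = -60 + 119 = 59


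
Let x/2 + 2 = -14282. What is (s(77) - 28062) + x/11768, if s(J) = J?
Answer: -41169506/1471 ≈ -27987.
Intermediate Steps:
x = -28568 (x = -4 + 2*(-14282) = -4 - 28564 = -28568)
(s(77) - 28062) + x/11768 = (77 - 28062) - 28568/11768 = -27985 - 28568*1/11768 = -27985 - 3571/1471 = -41169506/1471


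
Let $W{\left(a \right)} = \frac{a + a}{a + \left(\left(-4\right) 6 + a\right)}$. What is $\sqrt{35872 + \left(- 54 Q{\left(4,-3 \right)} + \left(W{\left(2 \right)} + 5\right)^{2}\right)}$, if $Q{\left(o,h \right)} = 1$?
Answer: $\frac{\sqrt{896026}}{5} \approx 189.32$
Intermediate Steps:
$W{\left(a \right)} = \frac{2 a}{-24 + 2 a}$ ($W{\left(a \right)} = \frac{2 a}{a + \left(-24 + a\right)} = \frac{2 a}{-24 + 2 a}$)
$\sqrt{35872 + \left(- 54 Q{\left(4,-3 \right)} + \left(W{\left(2 \right)} + 5\right)^{2}\right)} = \sqrt{35872 + \left(\left(-54\right) 1 + \left(\frac{2}{-12 + 2} + 5\right)^{2}\right)} = \sqrt{35872 - \left(54 - \left(\frac{2}{-10} + 5\right)^{2}\right)} = \sqrt{35872 - \left(54 - \left(2 \left(- \frac{1}{10}\right) + 5\right)^{2}\right)} = \sqrt{35872 - \left(54 - \left(- \frac{1}{5} + 5\right)^{2}\right)} = \sqrt{35872 - \left(54 - \left(\frac{24}{5}\right)^{2}\right)} = \sqrt{35872 + \left(-54 + \frac{576}{25}\right)} = \sqrt{35872 - \frac{774}{25}} = \sqrt{\frac{896026}{25}} = \frac{\sqrt{896026}}{5}$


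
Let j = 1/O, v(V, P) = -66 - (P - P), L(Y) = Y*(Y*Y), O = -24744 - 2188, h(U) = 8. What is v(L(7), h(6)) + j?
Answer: -1777513/26932 ≈ -66.000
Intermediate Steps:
O = -26932
L(Y) = Y³ (L(Y) = Y*Y² = Y³)
v(V, P) = -66 (v(V, P) = -66 - 1*0 = -66 + 0 = -66)
j = -1/26932 (j = 1/(-26932) = -1/26932 ≈ -3.7131e-5)
v(L(7), h(6)) + j = -66 - 1/26932 = -1777513/26932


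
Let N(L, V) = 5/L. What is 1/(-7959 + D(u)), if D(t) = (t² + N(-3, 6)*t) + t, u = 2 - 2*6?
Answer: -3/23557 ≈ -0.00012735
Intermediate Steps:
u = -10 (u = 2 - 12 = -10)
D(t) = t² - 2*t/3 (D(t) = (t² + (5/(-3))*t) + t = (t² + (5*(-⅓))*t) + t = (t² - 5*t/3) + t = t² - 2*t/3)
1/(-7959 + D(u)) = 1/(-7959 + (⅓)*(-10)*(-2 + 3*(-10))) = 1/(-7959 + (⅓)*(-10)*(-2 - 30)) = 1/(-7959 + (⅓)*(-10)*(-32)) = 1/(-7959 + 320/3) = 1/(-23557/3) = -3/23557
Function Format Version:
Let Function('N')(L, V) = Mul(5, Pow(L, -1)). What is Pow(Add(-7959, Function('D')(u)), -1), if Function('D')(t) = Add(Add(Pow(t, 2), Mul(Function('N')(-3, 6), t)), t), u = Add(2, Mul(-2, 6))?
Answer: Rational(-3, 23557) ≈ -0.00012735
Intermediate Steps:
u = -10 (u = Add(2, -12) = -10)
Function('D')(t) = Add(Pow(t, 2), Mul(Rational(-2, 3), t)) (Function('D')(t) = Add(Add(Pow(t, 2), Mul(Mul(5, Pow(-3, -1)), t)), t) = Add(Add(Pow(t, 2), Mul(Mul(5, Rational(-1, 3)), t)), t) = Add(Add(Pow(t, 2), Mul(Rational(-5, 3), t)), t) = Add(Pow(t, 2), Mul(Rational(-2, 3), t)))
Pow(Add(-7959, Function('D')(u)), -1) = Pow(Add(-7959, Mul(Rational(1, 3), -10, Add(-2, Mul(3, -10)))), -1) = Pow(Add(-7959, Mul(Rational(1, 3), -10, Add(-2, -30))), -1) = Pow(Add(-7959, Mul(Rational(1, 3), -10, -32)), -1) = Pow(Add(-7959, Rational(320, 3)), -1) = Pow(Rational(-23557, 3), -1) = Rational(-3, 23557)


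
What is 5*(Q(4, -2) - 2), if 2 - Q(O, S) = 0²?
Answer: 0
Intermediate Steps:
Q(O, S) = 2 (Q(O, S) = 2 - 1*0² = 2 - 1*0 = 2 + 0 = 2)
5*(Q(4, -2) - 2) = 5*(2 - 2) = 5*0 = 0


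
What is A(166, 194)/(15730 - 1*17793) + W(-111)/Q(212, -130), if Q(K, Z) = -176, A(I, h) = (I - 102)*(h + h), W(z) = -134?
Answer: -2046995/181544 ≈ -11.275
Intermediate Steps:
A(I, h) = 2*h*(-102 + I) (A(I, h) = (-102 + I)*(2*h) = 2*h*(-102 + I))
A(166, 194)/(15730 - 1*17793) + W(-111)/Q(212, -130) = (2*194*(-102 + 166))/(15730 - 1*17793) - 134/(-176) = (2*194*64)/(15730 - 17793) - 134*(-1/176) = 24832/(-2063) + 67/88 = 24832*(-1/2063) + 67/88 = -24832/2063 + 67/88 = -2046995/181544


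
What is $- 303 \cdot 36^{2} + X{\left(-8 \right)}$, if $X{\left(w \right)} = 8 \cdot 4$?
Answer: $-392656$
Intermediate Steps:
$X{\left(w \right)} = 32$
$- 303 \cdot 36^{2} + X{\left(-8 \right)} = - 303 \cdot 36^{2} + 32 = \left(-303\right) 1296 + 32 = -392688 + 32 = -392656$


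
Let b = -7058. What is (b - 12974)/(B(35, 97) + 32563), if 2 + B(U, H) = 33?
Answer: -10016/16297 ≈ -0.61459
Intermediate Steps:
B(U, H) = 31 (B(U, H) = -2 + 33 = 31)
(b - 12974)/(B(35, 97) + 32563) = (-7058 - 12974)/(31 + 32563) = -20032/32594 = -20032*1/32594 = -10016/16297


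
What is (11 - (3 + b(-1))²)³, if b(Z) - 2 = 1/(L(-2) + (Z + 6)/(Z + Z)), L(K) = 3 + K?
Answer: -343000/729 ≈ -470.51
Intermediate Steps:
b(Z) = 2 + 1/(1 + (6 + Z)/(2*Z)) (b(Z) = 2 + 1/((3 - 2) + (Z + 6)/(Z + Z)) = 2 + 1/(1 + (6 + Z)/((2*Z))) = 2 + 1/(1 + (6 + Z)*(1/(2*Z))) = 2 + 1/(1 + (6 + Z)/(2*Z)))
(11 - (3 + b(-1))²)³ = (11 - (3 + 4*(3 + 2*(-1))/(3*(2 - 1)))²)³ = (11 - (3 + (4/3)*(3 - 2)/1)²)³ = (11 - (3 + (4/3)*1*1)²)³ = (11 - (3 + 4/3)²)³ = (11 - (13/3)²)³ = (11 - 1*169/9)³ = (11 - 169/9)³ = (-70/9)³ = -343000/729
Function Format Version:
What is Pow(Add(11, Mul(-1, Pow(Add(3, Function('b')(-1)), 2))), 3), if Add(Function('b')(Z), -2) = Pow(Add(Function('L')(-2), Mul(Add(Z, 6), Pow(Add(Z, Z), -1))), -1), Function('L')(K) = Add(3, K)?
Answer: Rational(-343000, 729) ≈ -470.51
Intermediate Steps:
Function('b')(Z) = Add(2, Pow(Add(1, Mul(Rational(1, 2), Pow(Z, -1), Add(6, Z))), -1)) (Function('b')(Z) = Add(2, Pow(Add(Add(3, -2), Mul(Add(Z, 6), Pow(Add(Z, Z), -1))), -1)) = Add(2, Pow(Add(1, Mul(Add(6, Z), Pow(Mul(2, Z), -1))), -1)) = Add(2, Pow(Add(1, Mul(Add(6, Z), Mul(Rational(1, 2), Pow(Z, -1)))), -1)) = Add(2, Pow(Add(1, Mul(Rational(1, 2), Pow(Z, -1), Add(6, Z))), -1)))
Pow(Add(11, Mul(-1, Pow(Add(3, Function('b')(-1)), 2))), 3) = Pow(Add(11, Mul(-1, Pow(Add(3, Mul(Rational(4, 3), Pow(Add(2, -1), -1), Add(3, Mul(2, -1)))), 2))), 3) = Pow(Add(11, Mul(-1, Pow(Add(3, Mul(Rational(4, 3), Pow(1, -1), Add(3, -2))), 2))), 3) = Pow(Add(11, Mul(-1, Pow(Add(3, Mul(Rational(4, 3), 1, 1)), 2))), 3) = Pow(Add(11, Mul(-1, Pow(Add(3, Rational(4, 3)), 2))), 3) = Pow(Add(11, Mul(-1, Pow(Rational(13, 3), 2))), 3) = Pow(Add(11, Mul(-1, Rational(169, 9))), 3) = Pow(Add(11, Rational(-169, 9)), 3) = Pow(Rational(-70, 9), 3) = Rational(-343000, 729)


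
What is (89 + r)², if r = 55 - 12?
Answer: 17424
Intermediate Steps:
r = 43
(89 + r)² = (89 + 43)² = 132² = 17424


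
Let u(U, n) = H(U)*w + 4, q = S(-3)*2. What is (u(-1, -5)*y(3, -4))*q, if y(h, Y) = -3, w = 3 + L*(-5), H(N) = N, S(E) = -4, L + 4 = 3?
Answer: -96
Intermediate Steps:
L = -1 (L = -4 + 3 = -1)
q = -8 (q = -4*2 = -8)
w = 8 (w = 3 - 1*(-5) = 3 + 5 = 8)
u(U, n) = 4 + 8*U (u(U, n) = U*8 + 4 = 8*U + 4 = 4 + 8*U)
(u(-1, -5)*y(3, -4))*q = ((4 + 8*(-1))*(-3))*(-8) = ((4 - 8)*(-3))*(-8) = -4*(-3)*(-8) = 12*(-8) = -96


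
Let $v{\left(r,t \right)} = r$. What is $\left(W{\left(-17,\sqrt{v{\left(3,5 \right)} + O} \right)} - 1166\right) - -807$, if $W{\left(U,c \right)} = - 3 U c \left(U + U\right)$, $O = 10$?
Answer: $-359 - 1734 \sqrt{13} \approx -6611.0$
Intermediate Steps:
$W{\left(U,c \right)} = - 6 c U^{2}$ ($W{\left(U,c \right)} = - 3 U c 2 U = - 6 c U^{2}$)
$\left(W{\left(-17,\sqrt{v{\left(3,5 \right)} + O} \right)} - 1166\right) - -807 = \left(- 6 \sqrt{3 + 10} \left(-17\right)^{2} - 1166\right) - -807 = \left(\left(-6\right) \sqrt{13} \cdot 289 - 1166\right) + 807 = \left(- 1734 \sqrt{13} - 1166\right) + 807 = \left(-1166 - 1734 \sqrt{13}\right) + 807 = -359 - 1734 \sqrt{13}$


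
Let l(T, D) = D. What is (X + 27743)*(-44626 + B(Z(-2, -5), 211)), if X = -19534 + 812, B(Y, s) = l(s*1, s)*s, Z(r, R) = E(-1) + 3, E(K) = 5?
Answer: -947205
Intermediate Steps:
Z(r, R) = 8 (Z(r, R) = 5 + 3 = 8)
B(Y, s) = s² (B(Y, s) = s*s = s²)
X = -18722
(X + 27743)*(-44626 + B(Z(-2, -5), 211)) = (-18722 + 27743)*(-44626 + 211²) = 9021*(-44626 + 44521) = 9021*(-105) = -947205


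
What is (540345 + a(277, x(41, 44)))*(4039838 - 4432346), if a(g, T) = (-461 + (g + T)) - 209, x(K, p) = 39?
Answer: -211950787428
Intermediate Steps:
a(g, T) = -670 + T + g (a(g, T) = (-461 + (T + g)) - 209 = (-461 + T + g) - 209 = -670 + T + g)
(540345 + a(277, x(41, 44)))*(4039838 - 4432346) = (540345 + (-670 + 39 + 277))*(4039838 - 4432346) = (540345 - 354)*(-392508) = 539991*(-392508) = -211950787428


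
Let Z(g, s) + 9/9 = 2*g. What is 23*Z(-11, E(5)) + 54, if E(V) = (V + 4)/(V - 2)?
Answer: -475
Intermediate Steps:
E(V) = (4 + V)/(-2 + V)
Z(g, s) = -1 + 2*g
23*Z(-11, E(5)) + 54 = 23*(-1 + 2*(-11)) + 54 = 23*(-1 - 22) + 54 = 23*(-23) + 54 = -529 + 54 = -475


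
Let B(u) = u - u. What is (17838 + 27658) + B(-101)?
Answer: 45496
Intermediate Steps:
B(u) = 0
(17838 + 27658) + B(-101) = (17838 + 27658) + 0 = 45496 + 0 = 45496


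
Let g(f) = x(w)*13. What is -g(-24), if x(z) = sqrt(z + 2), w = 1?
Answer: -13*sqrt(3) ≈ -22.517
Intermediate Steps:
x(z) = sqrt(2 + z)
g(f) = 13*sqrt(3) (g(f) = sqrt(2 + 1)*13 = sqrt(3)*13 = 13*sqrt(3))
-g(-24) = -13*sqrt(3)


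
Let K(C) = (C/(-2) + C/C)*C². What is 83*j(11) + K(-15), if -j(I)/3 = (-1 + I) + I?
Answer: -6633/2 ≈ -3316.5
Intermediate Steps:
j(I) = 3 - 6*I (j(I) = -3*((-1 + I) + I) = -3*(-1 + 2*I) = 3 - 6*I)
K(C) = C²*(1 - C/2) (K(C) = (C*(-½) + 1)*C² = (-C/2 + 1)*C² = (1 - C/2)*C² = C²*(1 - C/2))
83*j(11) + K(-15) = 83*(3 - 6*11) + (½)*(-15)²*(2 - 1*(-15)) = 83*(3 - 66) + (½)*225*(2 + 15) = 83*(-63) + (½)*225*17 = -5229 + 3825/2 = -6633/2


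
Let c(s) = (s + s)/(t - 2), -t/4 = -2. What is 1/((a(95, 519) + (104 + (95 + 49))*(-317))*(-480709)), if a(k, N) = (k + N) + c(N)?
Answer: 1/37413100761 ≈ 2.6729e-11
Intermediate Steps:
t = 8 (t = -4*(-2) = 8)
c(s) = s/3 (c(s) = (s + s)/(8 - 2) = (2*s)/6 = (2*s)*(⅙) = s/3)
a(k, N) = k + 4*N/3 (a(k, N) = (k + N) + N/3 = (N + k) + N/3 = k + 4*N/3)
1/((a(95, 519) + (104 + (95 + 49))*(-317))*(-480709)) = 1/(((95 + (4/3)*519) + (104 + (95 + 49))*(-317))*(-480709)) = -1/480709/((95 + 692) + (104 + 144)*(-317)) = -1/480709/(787 + 248*(-317)) = -1/480709/(787 - 78616) = -1/480709/(-77829) = -1/77829*(-1/480709) = 1/37413100761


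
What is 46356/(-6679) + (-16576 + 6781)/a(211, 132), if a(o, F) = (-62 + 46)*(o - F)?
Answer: 6826821/8442256 ≈ 0.80865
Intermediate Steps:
a(o, F) = -16*o + 16*F (a(o, F) = -16*(o - F) = -16*o + 16*F)
46356/(-6679) + (-16576 + 6781)/a(211, 132) = 46356/(-6679) + (-16576 + 6781)/(-16*211 + 16*132) = 46356*(-1/6679) - 9795/(-3376 + 2112) = -46356/6679 - 9795/(-1264) = -46356/6679 - 9795*(-1/1264) = -46356/6679 + 9795/1264 = 6826821/8442256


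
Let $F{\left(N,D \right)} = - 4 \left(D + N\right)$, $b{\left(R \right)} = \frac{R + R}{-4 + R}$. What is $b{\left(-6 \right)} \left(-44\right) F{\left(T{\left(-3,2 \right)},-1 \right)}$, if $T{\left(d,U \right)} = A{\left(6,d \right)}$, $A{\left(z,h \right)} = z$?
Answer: $1056$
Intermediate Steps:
$T{\left(d,U \right)} = 6$
$b{\left(R \right)} = \frac{2 R}{-4 + R}$
$F{\left(N,D \right)} = - 4 D - 4 N$
$b{\left(-6 \right)} \left(-44\right) F{\left(T{\left(-3,2 \right)},-1 \right)} = 2 \left(-6\right) \frac{1}{-4 - 6} \left(-44\right) \left(\left(-4\right) \left(-1\right) - 24\right) = 2 \left(-6\right) \frac{1}{-10} \left(-44\right) \left(4 - 24\right) = 2 \left(-6\right) \left(- \frac{1}{10}\right) \left(-44\right) \left(-20\right) = \frac{6}{5} \left(-44\right) \left(-20\right) = \left(- \frac{264}{5}\right) \left(-20\right) = 1056$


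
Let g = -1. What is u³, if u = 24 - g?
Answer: 15625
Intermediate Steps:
u = 25 (u = 24 - 1*(-1) = 24 + 1 = 25)
u³ = 25³ = 15625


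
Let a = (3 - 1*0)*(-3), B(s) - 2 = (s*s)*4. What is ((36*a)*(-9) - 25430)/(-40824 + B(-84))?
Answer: 11257/6299 ≈ 1.7871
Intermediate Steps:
B(s) = 2 + 4*s² (B(s) = 2 + (s*s)*4 = 2 + s²*4 = 2 + 4*s²)
a = -9 (a = (3 + 0)*(-3) = 3*(-3) = -9)
((36*a)*(-9) - 25430)/(-40824 + B(-84)) = ((36*(-9))*(-9) - 25430)/(-40824 + (2 + 4*(-84)²)) = (-324*(-9) - 25430)/(-40824 + (2 + 4*7056)) = (2916 - 25430)/(-40824 + (2 + 28224)) = -22514/(-40824 + 28226) = -22514/(-12598) = -22514*(-1/12598) = 11257/6299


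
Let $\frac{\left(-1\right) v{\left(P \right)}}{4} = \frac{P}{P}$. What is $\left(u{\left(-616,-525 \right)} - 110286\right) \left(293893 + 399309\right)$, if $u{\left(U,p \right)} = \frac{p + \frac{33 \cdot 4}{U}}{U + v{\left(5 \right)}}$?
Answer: $- \frac{331792516293327}{4340} \approx -7.645 \cdot 10^{10}$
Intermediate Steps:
$v{\left(P \right)} = -4$ ($v{\left(P \right)} = - 4 \frac{P}{P} = \left(-4\right) 1 = -4$)
$u{\left(U,p \right)} = \frac{p + \frac{132}{U}}{-4 + U}$ ($u{\left(U,p \right)} = \frac{p + \frac{33 \cdot 4}{U}}{U - 4} = \frac{p + \frac{132}{U}}{-4 + U}$)
$\left(u{\left(-616,-525 \right)} - 110286\right) \left(293893 + 399309\right) = \left(\frac{132 - -323400}{\left(-616\right) \left(-4 - 616\right)} - 110286\right) \left(293893 + 399309\right) = \left(- \frac{132 + 323400}{616 \left(-620\right)} - 110286\right) 693202 = \left(\left(- \frac{1}{616}\right) \left(- \frac{1}{620}\right) 323532 - 110286\right) 693202 = \left(\frac{7353}{8680} - 110286\right) 693202 = \left(- \frac{957275127}{8680}\right) 693202 = - \frac{331792516293327}{4340}$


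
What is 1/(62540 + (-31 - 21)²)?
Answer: 1/65244 ≈ 1.5327e-5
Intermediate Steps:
1/(62540 + (-31 - 21)²) = 1/(62540 + (-52)²) = 1/(62540 + 2704) = 1/65244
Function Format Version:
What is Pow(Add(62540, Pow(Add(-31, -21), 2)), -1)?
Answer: Rational(1, 65244) ≈ 1.5327e-5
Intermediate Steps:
Pow(Add(62540, Pow(Add(-31, -21), 2)), -1) = Pow(Add(62540, Pow(-52, 2)), -1) = Pow(Add(62540, 2704), -1) = Pow(65244, -1) = Rational(1, 65244)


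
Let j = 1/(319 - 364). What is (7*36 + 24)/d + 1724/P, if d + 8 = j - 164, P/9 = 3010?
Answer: -161556158/104851845 ≈ -1.5408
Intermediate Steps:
j = -1/45 (j = 1/(-45) = -1/45 ≈ -0.022222)
P = 27090 (P = 9*3010 = 27090)
d = -7741/45 (d = -8 + (-1/45 - 164) = -8 - 7381/45 = -7741/45 ≈ -172.02)
(7*36 + 24)/d + 1724/P = (7*36 + 24)/(-7741/45) + 1724/27090 = (252 + 24)*(-45/7741) + 1724*(1/27090) = 276*(-45/7741) + 862/13545 = -12420/7741 + 862/13545 = -161556158/104851845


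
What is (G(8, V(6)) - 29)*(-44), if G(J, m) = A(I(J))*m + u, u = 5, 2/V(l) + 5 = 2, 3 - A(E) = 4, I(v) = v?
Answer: 3080/3 ≈ 1026.7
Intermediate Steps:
A(E) = -1 (A(E) = 3 - 1*4 = 3 - 4 = -1)
V(l) = -⅔ (V(l) = 2/(-5 + 2) = 2/(-3) = 2*(-⅓) = -⅔)
G(J, m) = 5 - m (G(J, m) = -m + 5 = 5 - m)
(G(8, V(6)) - 29)*(-44) = ((5 - 1*(-⅔)) - 29)*(-44) = ((5 + ⅔) - 29)*(-44) = (17/3 - 29)*(-44) = -70/3*(-44) = 3080/3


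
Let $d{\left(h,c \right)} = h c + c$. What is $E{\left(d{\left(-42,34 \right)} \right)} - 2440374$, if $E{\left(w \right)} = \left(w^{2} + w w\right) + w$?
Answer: $1444704$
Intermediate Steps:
$d{\left(h,c \right)} = c + c h$ ($d{\left(h,c \right)} = c h + c = c + c h$)
$E{\left(w \right)} = w + 2 w^{2}$ ($E{\left(w \right)} = \left(w^{2} + w^{2}\right) + w = 2 w^{2} + w = w + 2 w^{2}$)
$E{\left(d{\left(-42,34 \right)} \right)} - 2440374 = 34 \left(1 - 42\right) \left(1 + 2 \cdot 34 \left(1 - 42\right)\right) - 2440374 = 34 \left(-41\right) \left(1 + 2 \cdot 34 \left(-41\right)\right) - 2440374 = - 1394 \left(1 + 2 \left(-1394\right)\right) - 2440374 = - 1394 \left(1 - 2788\right) - 2440374 = \left(-1394\right) \left(-2787\right) - 2440374 = 3885078 - 2440374 = 1444704$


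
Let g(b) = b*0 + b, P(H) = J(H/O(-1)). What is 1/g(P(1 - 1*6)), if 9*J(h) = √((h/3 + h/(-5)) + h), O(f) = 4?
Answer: -18*I*√51/17 ≈ -7.5615*I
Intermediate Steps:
J(h) = √255*√h/135 (J(h) = √((h/3 + h/(-5)) + h)/9 = √((h*(⅓) + h*(-⅕)) + h)/9 = √((h/3 - h/5) + h)/9 = √(2*h/15 + h)/9 = √(17*h/15)/9 = (√255*√h/15)/9 = √255*√h/135)
P(H) = √255*√H/270 (P(H) = √255*√(H/4)/135 = √255*(√H/2)/135 = √255*√H/270)
g(b) = b (g(b) = 0 + b = b)
1/g(P(1 - 1*6)) = 1/(√255*√(1 - 1*6)/270) = 1/(√255*√(1 - 6)/270) = 1/(√255*√(-5)/270) = 1/(√255*(I*√5)/270) = 1/(I*√51/54) = -18*I*√51/17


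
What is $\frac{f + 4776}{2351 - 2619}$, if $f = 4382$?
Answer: $- \frac{4579}{134} \approx -34.172$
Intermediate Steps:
$\frac{f + 4776}{2351 - 2619} = \frac{4382 + 4776}{2351 - 2619} = \frac{9158}{-268} = 9158 \left(- \frac{1}{268}\right) = - \frac{4579}{134}$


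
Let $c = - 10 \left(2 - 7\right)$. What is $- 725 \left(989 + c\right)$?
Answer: $-753275$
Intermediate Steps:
$c = 50$ ($c = \left(-10\right) \left(-5\right) = 50$)
$- 725 \left(989 + c\right) = - 725 \left(989 + 50\right) = \left(-725\right) 1039 = -753275$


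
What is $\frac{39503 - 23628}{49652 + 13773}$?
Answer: $\frac{635}{2537} \approx 0.2503$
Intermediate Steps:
$\frac{39503 - 23628}{49652 + 13773} = \frac{15875}{63425} = 15875 \cdot \frac{1}{63425} = \frac{635}{2537}$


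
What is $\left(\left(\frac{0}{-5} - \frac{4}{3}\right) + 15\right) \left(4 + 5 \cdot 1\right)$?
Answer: $123$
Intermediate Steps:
$\left(\left(\frac{0}{-5} - \frac{4}{3}\right) + 15\right) \left(4 + 5 \cdot 1\right) = \left(\left(0 \left(- \frac{1}{5}\right) - \frac{4}{3}\right) + 15\right) \left(4 + 5\right) = \left(\left(0 - \frac{4}{3}\right) + 15\right) 9 = \left(- \frac{4}{3} + 15\right) 9 = \frac{41}{3} \cdot 9 = 123$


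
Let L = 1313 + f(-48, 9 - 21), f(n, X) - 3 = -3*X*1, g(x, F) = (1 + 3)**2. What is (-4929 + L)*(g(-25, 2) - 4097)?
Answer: 14597737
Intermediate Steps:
g(x, F) = 16 (g(x, F) = 4**2 = 16)
f(n, X) = 3 - 3*X (f(n, X) = 3 - 3*X*1 = 3 - 3*X)
L = 1352 (L = 1313 + (3 - 3*(9 - 21)) = 1313 + (3 - 3*(-12)) = 1313 + (3 + 36) = 1313 + 39 = 1352)
(-4929 + L)*(g(-25, 2) - 4097) = (-4929 + 1352)*(16 - 4097) = -3577*(-4081) = 14597737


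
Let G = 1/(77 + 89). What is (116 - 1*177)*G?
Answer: -61/166 ≈ -0.36747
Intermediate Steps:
G = 1/166 ≈ 0.0060241
(116 - 1*177)*G = (116 - 1*177)*(1/166) = (116 - 177)*(1/166) = -61*1/166 = -61/166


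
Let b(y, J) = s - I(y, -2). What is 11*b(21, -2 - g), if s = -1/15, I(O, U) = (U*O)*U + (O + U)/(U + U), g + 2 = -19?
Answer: -52349/60 ≈ -872.48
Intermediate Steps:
g = -21 (g = -2 - 19 = -21)
I(O, U) = O*U² + (O + U)/(2*U) (I(O, U) = (O*U)*U + (O + U)/((2*U)) = O*U² + (O + U)*(1/(2*U)) = O*U² + (O + U)/(2*U))
s = -1/15 (s = -1*1/15 = -1/15 ≈ -0.066667)
b(y, J) = -17/30 - 15*y/4 (b(y, J) = -1/15 - (y - 2 + 2*y*(-2)³)/(2*(-2)) = -1/15 - (-1)*(y - 2 + 2*y*(-8))/(2*2) = -1/15 - (-1)*(y - 2 - 16*y)/(2*2) = -1/15 - (-1)*(-2 - 15*y)/(2*2) = -1/15 - (½ + 15*y/4) = -1/15 + (-½ - 15*y/4) = -17/30 - 15*y/4)
11*b(21, -2 - g) = 11*(-17/30 - 15/4*21) = 11*(-17/30 - 315/4) = 11*(-4759/60) = -52349/60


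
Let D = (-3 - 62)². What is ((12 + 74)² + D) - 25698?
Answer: -14077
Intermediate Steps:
D = 4225 (D = (-65)² = 4225)
((12 + 74)² + D) - 25698 = ((12 + 74)² + 4225) - 25698 = (86² + 4225) - 25698 = (7396 + 4225) - 25698 = 11621 - 25698 = -14077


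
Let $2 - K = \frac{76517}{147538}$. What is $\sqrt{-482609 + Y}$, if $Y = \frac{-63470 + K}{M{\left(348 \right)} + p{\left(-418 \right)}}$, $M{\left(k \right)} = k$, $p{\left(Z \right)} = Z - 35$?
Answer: $\frac{i \sqrt{115674467524432282410}}{15491490} \approx 694.27 i$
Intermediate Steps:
$p{\left(Z \right)} = -35 + Z$
$K = \frac{218559}{147538}$ ($K = 2 - \frac{76517}{147538} = \frac{218559}{147538} \approx 1.4814$)
$Y = \frac{9364018301}{15491490}$ ($Y = \frac{-63470 + \frac{218559}{147538}}{348 - 453} = - \frac{9364018301}{147538 \left(348 - 453\right)} = - \frac{9364018301}{147538 \left(-105\right)} = \left(- \frac{9364018301}{147538}\right) \left(- \frac{1}{105}\right) = \frac{9364018301}{15491490} \approx 604.46$)
$\sqrt{-482609 + Y} = \sqrt{-482609 + \frac{9364018301}{15491490}} = \sqrt{- \frac{7466968479109}{15491490}} = \frac{i \sqrt{115674467524432282410}}{15491490}$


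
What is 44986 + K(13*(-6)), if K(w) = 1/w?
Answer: 3508907/78 ≈ 44986.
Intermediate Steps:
44986 + K(13*(-6)) = 44986 + 1/(13*(-6)) = 44986 + 1/(-78) = 44986 - 1/78 = 3508907/78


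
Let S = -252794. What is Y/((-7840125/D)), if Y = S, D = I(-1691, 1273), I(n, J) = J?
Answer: 321806762/7840125 ≈ 41.046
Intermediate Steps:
D = 1273
Y = -252794
Y/((-7840125/D)) = -252794/((-7840125/1273)) = -252794/((-7840125*1/1273)) = -252794/(-7840125/1273) = -252794*(-1273/7840125) = 321806762/7840125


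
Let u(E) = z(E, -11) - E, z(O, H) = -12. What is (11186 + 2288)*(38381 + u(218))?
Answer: 514046574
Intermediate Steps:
u(E) = -12 - E
(11186 + 2288)*(38381 + u(218)) = (11186 + 2288)*(38381 + (-12 - 1*218)) = 13474*(38381 + (-12 - 218)) = 13474*(38381 - 230) = 13474*38151 = 514046574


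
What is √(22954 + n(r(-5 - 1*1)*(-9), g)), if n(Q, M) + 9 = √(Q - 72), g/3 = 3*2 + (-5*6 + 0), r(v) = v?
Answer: √(22945 + 3*I*√2) ≈ 151.48 + 0.014*I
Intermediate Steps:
g = -72 (g = 3*(3*2 + (-5*6 + 0)) = 3*(6 + (-30 + 0)) = 3*(6 - 30) = 3*(-24) = -72)
n(Q, M) = -9 + √(-72 + Q) (n(Q, M) = -9 + √(Q - 72) = -9 + √(-72 + Q))
√(22954 + n(r(-5 - 1*1)*(-9), g)) = √(22954 + (-9 + √(-72 + (-5 - 1*1)*(-9)))) = √(22954 + (-9 + √(-72 + (-5 - 1)*(-9)))) = √(22954 + (-9 + √(-72 - 6*(-9)))) = √(22954 + (-9 + √(-72 + 54))) = √(22954 + (-9 + √(-18))) = √(22954 + (-9 + 3*I*√2)) = √(22945 + 3*I*√2)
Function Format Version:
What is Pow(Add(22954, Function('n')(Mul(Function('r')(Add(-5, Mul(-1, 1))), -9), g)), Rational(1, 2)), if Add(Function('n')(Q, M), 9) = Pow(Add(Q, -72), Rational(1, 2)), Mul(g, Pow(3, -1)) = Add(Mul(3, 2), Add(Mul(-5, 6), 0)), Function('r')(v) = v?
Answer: Pow(Add(22945, Mul(3, I, Pow(2, Rational(1, 2)))), Rational(1, 2)) ≈ Add(151.48, Mul(0.014, I))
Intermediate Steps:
g = -72 (g = Mul(3, Add(Mul(3, 2), Add(Mul(-5, 6), 0))) = Mul(3, Add(6, Add(-30, 0))) = Mul(3, Add(6, -30)) = Mul(3, -24) = -72)
Function('n')(Q, M) = Add(-9, Pow(Add(-72, Q), Rational(1, 2))) (Function('n')(Q, M) = Add(-9, Pow(Add(Q, -72), Rational(1, 2))) = Add(-9, Pow(Add(-72, Q), Rational(1, 2))))
Pow(Add(22954, Function('n')(Mul(Function('r')(Add(-5, Mul(-1, 1))), -9), g)), Rational(1, 2)) = Pow(Add(22954, Add(-9, Pow(Add(-72, Mul(Add(-5, Mul(-1, 1)), -9)), Rational(1, 2)))), Rational(1, 2)) = Pow(Add(22954, Add(-9, Pow(Add(-72, Mul(Add(-5, -1), -9)), Rational(1, 2)))), Rational(1, 2)) = Pow(Add(22954, Add(-9, Pow(Add(-72, Mul(-6, -9)), Rational(1, 2)))), Rational(1, 2)) = Pow(Add(22954, Add(-9, Pow(Add(-72, 54), Rational(1, 2)))), Rational(1, 2)) = Pow(Add(22954, Add(-9, Pow(-18, Rational(1, 2)))), Rational(1, 2)) = Pow(Add(22954, Add(-9, Mul(3, I, Pow(2, Rational(1, 2))))), Rational(1, 2)) = Pow(Add(22945, Mul(3, I, Pow(2, Rational(1, 2)))), Rational(1, 2))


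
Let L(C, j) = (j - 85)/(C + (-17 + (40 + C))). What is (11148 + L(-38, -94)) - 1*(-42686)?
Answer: 2853381/53 ≈ 53837.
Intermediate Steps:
L(C, j) = (-85 + j)/(23 + 2*C) (L(C, j) = (-85 + j)/(C + (23 + C)) = (-85 + j)/(23 + 2*C))
(11148 + L(-38, -94)) - 1*(-42686) = (11148 + (-85 - 94)/(23 + 2*(-38))) - 1*(-42686) = (11148 - 179/(23 - 76)) + 42686 = (11148 - 179/(-53)) + 42686 = (11148 - 1/53*(-179)) + 42686 = (11148 + 179/53) + 42686 = 591023/53 + 42686 = 2853381/53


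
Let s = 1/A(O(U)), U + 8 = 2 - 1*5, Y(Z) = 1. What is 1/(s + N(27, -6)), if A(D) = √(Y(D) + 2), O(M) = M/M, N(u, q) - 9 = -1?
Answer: 24/191 - √3/191 ≈ 0.11659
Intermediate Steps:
N(u, q) = 8 (N(u, q) = 9 - 1 = 8)
U = -11 (U = -8 + (2 - 1*5) = -8 + (2 - 5) = -8 - 3 = -11)
O(M) = 1
A(D) = √3 (A(D) = √(1 + 2) = √3)
s = √3/3 (s = 1/(√3) = √3/3 ≈ 0.57735)
1/(s + N(27, -6)) = 1/(√3/3 + 8) = 1/(8 + √3/3)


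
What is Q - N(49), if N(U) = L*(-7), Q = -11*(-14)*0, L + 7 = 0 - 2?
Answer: -63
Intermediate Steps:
L = -9 (L = -7 + (0 - 2) = -7 - 2 = -9)
Q = 0 (Q = 154*0 = 0)
N(U) = 63 (N(U) = -9*(-7) = 63)
Q - N(49) = 0 - 1*63 = 0 - 63 = -63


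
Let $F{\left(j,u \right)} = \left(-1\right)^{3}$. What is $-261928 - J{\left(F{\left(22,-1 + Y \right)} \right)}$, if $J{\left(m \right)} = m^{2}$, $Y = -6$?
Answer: $-261929$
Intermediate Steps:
$F{\left(j,u \right)} = -1$
$-261928 - J{\left(F{\left(22,-1 + Y \right)} \right)} = -261928 - \left(-1\right)^{2} = -261928 - 1 = -261929$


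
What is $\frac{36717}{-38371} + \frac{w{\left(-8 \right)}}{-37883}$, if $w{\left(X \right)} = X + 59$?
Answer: $- \frac{1392907032}{1453608593} \approx -0.95824$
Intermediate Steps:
$w{\left(X \right)} = 59 + X$
$\frac{36717}{-38371} + \frac{w{\left(-8 \right)}}{-37883} = \frac{36717}{-38371} + \frac{59 - 8}{-37883} = 36717 \left(- \frac{1}{38371}\right) + 51 \left(- \frac{1}{37883}\right) = - \frac{36717}{38371} - \frac{51}{37883} = - \frac{1392907032}{1453608593}$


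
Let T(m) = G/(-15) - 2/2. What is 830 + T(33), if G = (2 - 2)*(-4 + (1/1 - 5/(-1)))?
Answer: 829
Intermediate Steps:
G = 0 (G = 0*(-4 + (1*1 - 5*(-1))) = 0*(-4 + (1 + 5)) = 0*(-4 + 6) = 0*2 = 0)
T(m) = -1 (T(m) = 0/(-15) - 2/2 = 0*(-1/15) - 2*1/2 = 0 - 1 = -1)
830 + T(33) = 830 - 1 = 829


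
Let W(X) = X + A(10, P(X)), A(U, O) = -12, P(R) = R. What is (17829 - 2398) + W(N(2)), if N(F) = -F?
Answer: 15417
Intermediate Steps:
W(X) = -12 + X (W(X) = X - 12 = -12 + X)
(17829 - 2398) + W(N(2)) = (17829 - 2398) + (-12 - 1*2) = 15431 + (-12 - 2) = 15431 - 14 = 15417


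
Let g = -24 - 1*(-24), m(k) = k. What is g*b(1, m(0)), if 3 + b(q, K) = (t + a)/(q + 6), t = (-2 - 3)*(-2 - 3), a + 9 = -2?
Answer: 0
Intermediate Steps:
a = -11 (a = -9 - 2 = -11)
g = 0 (g = -24 + 24 = 0)
t = 25 (t = -5*(-5) = 25)
b(q, K) = -3 + 14/(6 + q) (b(q, K) = -3 + (25 - 11)/(q + 6) = -3 + 14/(6 + q))
g*b(1, m(0)) = 0*((-4 - 3*1)/(6 + 1)) = 0*((-4 - 3)/7) = 0*((1/7)*(-7)) = 0*(-1) = 0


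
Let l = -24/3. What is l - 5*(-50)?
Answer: 242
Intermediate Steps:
l = -8 (l = -24*⅓ = -8)
l - 5*(-50) = -8 - 5*(-50) = -8 + 250 = 242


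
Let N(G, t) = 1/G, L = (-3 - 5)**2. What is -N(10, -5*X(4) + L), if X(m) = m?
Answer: -1/10 ≈ -0.10000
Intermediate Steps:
L = 64 (L = (-8)**2 = 64)
-N(10, -5*X(4) + L) = -1/10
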